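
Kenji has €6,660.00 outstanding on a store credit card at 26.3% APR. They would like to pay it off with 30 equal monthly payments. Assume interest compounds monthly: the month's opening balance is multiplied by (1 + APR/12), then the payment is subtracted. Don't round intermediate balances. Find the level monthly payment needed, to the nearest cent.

Monthly rate r = 26.3%/12 = 2.19167% = 0.0219167.
Level-payment amortization: P = B₀·r / (1 − (1+r)^(−n)) = 6660.00·0.0219167 / (1 − 1.02192^(−30)).
Denominator 1 − (1+r)^(−30) = 0.478162201.
P = 145.965 / 0.478162201 ≈ 305.26.

€305.26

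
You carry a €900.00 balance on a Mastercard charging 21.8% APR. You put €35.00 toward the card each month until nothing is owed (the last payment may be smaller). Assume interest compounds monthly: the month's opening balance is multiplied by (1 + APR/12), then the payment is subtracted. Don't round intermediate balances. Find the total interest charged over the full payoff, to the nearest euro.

€324

Monthly rate r = 21.8%/12 = 1.81667% = 0.0181667.
Payoff takes n = ⌈−ln(1 − rB₀/P)/ln(1+r)⌉ = ⌈34.965⌉ = 35 payments; the last is €33.80.
Total paid = 34·€35.00 + €33.80 = €1,223.80.
Total interest = total paid − principal = €1,223.80 − €900.00 = €323.80.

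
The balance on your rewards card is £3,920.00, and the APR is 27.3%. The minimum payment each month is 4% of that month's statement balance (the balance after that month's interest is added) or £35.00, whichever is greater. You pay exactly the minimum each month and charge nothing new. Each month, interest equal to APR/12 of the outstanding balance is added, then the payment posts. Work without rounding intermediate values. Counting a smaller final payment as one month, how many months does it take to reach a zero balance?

Monthly rate r = 27.3%/12 = 2.275% = 0.02275.
While 4% of the post-interest balance exceeds £35.00, each month B ← (B·(1+r))·(1 − 0.04), i.e. B shrinks by the factor (1+r)·0.96 = 0.98184.
This holds for months 1–84. Entering month 85 the balance is £840.83; 4% of the post-interest balance is now below £35.00, so the flat £35.00 minimum applies from here.
From month 85 a fixed £35.00 at rate r clears £840.83 in 36 more payments. Total: 84 + 36 = 120 months.

120 months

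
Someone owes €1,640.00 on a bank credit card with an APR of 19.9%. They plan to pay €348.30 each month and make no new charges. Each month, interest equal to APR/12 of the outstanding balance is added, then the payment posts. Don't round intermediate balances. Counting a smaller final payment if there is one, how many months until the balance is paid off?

5 months

Monthly rate r = 19.9%/12 = 1.65833% = 0.0165833.
Recurrence: B ← B·(1+r) − €348.30.
Month 1: interest €27.20; balance after payment €1,318.90.
Month 2: interest €21.87; balance after payment €992.47.
Month 3: interest €16.46; balance after payment €660.63.
Month 4: interest €10.96; balance after payment €323.28.
Month 5: interest €5.36; balance after payment €0.00.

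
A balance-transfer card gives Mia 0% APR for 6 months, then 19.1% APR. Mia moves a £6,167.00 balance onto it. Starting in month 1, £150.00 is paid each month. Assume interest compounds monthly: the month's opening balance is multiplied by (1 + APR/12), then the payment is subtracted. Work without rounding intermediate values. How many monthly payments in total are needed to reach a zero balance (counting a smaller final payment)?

58 months

Promo months 1–6 at r₀ = 0%/12 = 0; months 7+ at r₁ = 19.1%/12 = 0.0159167.
After month 6 (no interest yet): B = £6,167.00 − 6·£150.00 = £5,267.00.
Then at r₁ with £150.00/mo: n₂ = −ln(1 − r₁·B/P)/ln(1+r₁) ≈ 51.83 → 52 more payments.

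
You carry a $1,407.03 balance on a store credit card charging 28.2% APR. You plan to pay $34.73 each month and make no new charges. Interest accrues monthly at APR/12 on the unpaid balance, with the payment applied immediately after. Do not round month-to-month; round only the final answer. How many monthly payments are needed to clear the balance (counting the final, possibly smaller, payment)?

Monthly rate r = 28.2%/12 = 2.35% = 0.0235.
Recurrence: B ← B·(1+r) − $34.73.
Month 1: interest $33.07; balance after payment $1,405.37.
Month 2: interest $33.03; balance after payment $1,403.66.
Closed form: n = −ln(1 − rB₀/P)/ln(1+r) = −ln(0.047935)/ln(1.0235) ≈ 130.785, so the balance reaches zero during payment 131.

131 months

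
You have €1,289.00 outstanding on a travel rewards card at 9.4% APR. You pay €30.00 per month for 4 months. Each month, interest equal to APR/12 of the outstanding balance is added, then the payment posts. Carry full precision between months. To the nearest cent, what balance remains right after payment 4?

€1,208.45

Monthly rate r = 9.4%/12 = 0.783333% = 0.00783333.
Each month: B ← B·(1+r) − €30.00.
Month 1: interest €10.10; balance after payment €1,269.10.
Month 2: interest €9.94; balance after payment €1,249.04.
Month 3: interest €9.78; balance after payment €1,228.82.
Month 4: interest €9.63; balance after payment €1,208.45.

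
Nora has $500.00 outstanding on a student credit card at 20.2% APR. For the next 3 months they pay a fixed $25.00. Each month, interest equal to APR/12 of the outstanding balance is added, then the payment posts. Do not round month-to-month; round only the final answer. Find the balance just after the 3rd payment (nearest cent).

Monthly rate r = 20.2%/12 = 1.68333% = 0.0168333.
Each month: B ← B·(1+r) − $25.00.
Month 1: interest $8.42; balance after payment $483.42.
Month 2: interest $8.14; balance after payment $466.55.
Month 3: interest $7.85; balance after payment $449.41.

$449.41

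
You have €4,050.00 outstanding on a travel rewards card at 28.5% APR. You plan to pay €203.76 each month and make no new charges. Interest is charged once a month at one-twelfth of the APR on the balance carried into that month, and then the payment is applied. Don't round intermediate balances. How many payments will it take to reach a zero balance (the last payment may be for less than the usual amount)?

28 payments

Monthly rate r = 28.5%/12 = 2.375% = 0.02375.
Recurrence: B ← B·(1+r) − €203.76.
Month 1: interest €96.19; balance after payment €3,942.43.
Month 2: interest €93.63; balance after payment €3,832.30.
Closed form: n = −ln(1 − rB₀/P)/ln(1+r) = −ln(0.52794)/ln(1.02375) ≈ 27.214, so the balance reaches zero during payment 28.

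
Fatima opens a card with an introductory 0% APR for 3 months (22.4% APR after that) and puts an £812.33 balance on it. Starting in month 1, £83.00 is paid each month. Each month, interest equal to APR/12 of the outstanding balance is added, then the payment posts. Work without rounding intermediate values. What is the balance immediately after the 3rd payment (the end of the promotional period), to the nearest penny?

£563.33

Promo months 1–3 at r₀ = 0%/12 = 0; months 4+ at r₁ = 22.4%/12 = 0.0186667.
After month 3 (no interest yet): B = £812.33 − 3·£83.00 = £563.33.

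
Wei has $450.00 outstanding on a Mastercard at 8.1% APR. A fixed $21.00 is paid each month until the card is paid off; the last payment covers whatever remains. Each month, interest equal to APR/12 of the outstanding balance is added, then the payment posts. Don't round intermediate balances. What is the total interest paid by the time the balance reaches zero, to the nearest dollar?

$38

Monthly rate r = 8.1%/12 = 0.675% = 0.00675.
Payoff takes n = ⌈−ln(1 − rB₀/P)/ln(1+r)⌉ = ⌈23.224⌉ = 24 payments; the last is $4.72.
Total paid = 23·$21.00 + $4.72 = $487.72.
Total interest = total paid − principal = $487.72 − $450.00 = $37.72.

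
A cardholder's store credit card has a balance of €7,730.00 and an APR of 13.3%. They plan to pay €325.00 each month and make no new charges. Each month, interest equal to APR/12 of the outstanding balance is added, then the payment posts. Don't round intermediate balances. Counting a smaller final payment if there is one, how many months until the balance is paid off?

28 payments

Monthly rate r = 13.3%/12 = 1.10833% = 0.0110833.
Recurrence: B ← B·(1+r) − €325.00.
Month 1: interest €85.67; balance after payment €7,490.67.
Month 2: interest €83.02; balance after payment €7,248.70.
Closed form: n = −ln(1 − rB₀/P)/ln(1+r) = −ln(0.73639)/ln(1.01108) ≈ 27.762, so the balance reaches zero during payment 28.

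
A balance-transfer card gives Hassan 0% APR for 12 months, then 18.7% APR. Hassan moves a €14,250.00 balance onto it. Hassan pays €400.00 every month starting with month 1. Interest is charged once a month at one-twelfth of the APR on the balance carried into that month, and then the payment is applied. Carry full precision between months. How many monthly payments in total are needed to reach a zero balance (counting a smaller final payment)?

42 months

Promo months 1–12 at r₀ = 0%/12 = 0; months 13+ at r₁ = 18.7%/12 = 0.0155833.
After month 12 (no interest yet): B = €14,250.00 − 12·€400.00 = €9,450.00.
Then at r₁ with €400.00/mo: n₂ = −ln(1 − r₁·B/P)/ln(1+r₁) ≈ 29.69 → 30 more payments.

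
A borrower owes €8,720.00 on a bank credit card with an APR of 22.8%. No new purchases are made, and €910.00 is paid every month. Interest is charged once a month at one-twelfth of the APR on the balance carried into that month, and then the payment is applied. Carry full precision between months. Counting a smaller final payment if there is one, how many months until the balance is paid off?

11 payments

Monthly rate r = 22.8%/12 = 1.9% = 0.019.
Recurrence: B ← B·(1+r) − €910.00.
Month 1: interest €165.68; balance after payment €7,975.68.
Month 2: interest €151.54; balance after payment €7,217.22.
Closed form: n = −ln(1 − rB₀/P)/ln(1+r) = −ln(0.81793)/ln(1.019) ≈ 10.678, so the balance reaches zero during payment 11.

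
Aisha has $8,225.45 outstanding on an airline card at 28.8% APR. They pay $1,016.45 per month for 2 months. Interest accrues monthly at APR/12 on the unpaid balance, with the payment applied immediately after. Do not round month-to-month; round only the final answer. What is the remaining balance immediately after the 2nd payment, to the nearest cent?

Monthly rate r = 28.8%/12 = 2.4% = 0.024.
Each month: B ← B·(1+r) − $1,016.45.
Month 1: interest $197.41; balance after payment $7,406.41.
Month 2: interest $177.75; balance after payment $6,567.71.

$6,567.71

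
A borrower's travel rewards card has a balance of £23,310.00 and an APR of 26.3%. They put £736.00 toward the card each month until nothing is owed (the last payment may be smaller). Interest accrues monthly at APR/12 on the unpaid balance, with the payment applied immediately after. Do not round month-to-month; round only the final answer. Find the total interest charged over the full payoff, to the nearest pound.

£16,907

Monthly rate r = 26.3%/12 = 2.19167% = 0.0219167.
Payoff takes n = ⌈−ln(1 − rB₀/P)/ln(1+r)⌉ = ⌈54.640⌉ = 55 payments; the last is £472.64.
Total paid = 54·£736.00 + £472.64 = £40,216.64.
Total interest = total paid − principal = £40,216.64 − £23,310.00 = £16,906.64.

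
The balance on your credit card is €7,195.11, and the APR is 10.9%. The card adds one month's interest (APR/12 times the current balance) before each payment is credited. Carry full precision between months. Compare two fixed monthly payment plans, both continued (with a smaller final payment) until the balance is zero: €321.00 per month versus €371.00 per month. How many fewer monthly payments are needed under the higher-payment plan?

4 fewer payments

Monthly rate r = 10.9%/12 = 0.908333% = 0.00908333.
At €321.00/mo: n = ⌈−ln(1 − rB₀/P)/ln(1+r)⌉ = 26 payments (last €56.85); total interest = total paid − €7,195.11 = €886.74.
At €371.00/mo: 22 payments (last €160.05); total interest €755.94.
Payments saved = 26 − 22 = 4.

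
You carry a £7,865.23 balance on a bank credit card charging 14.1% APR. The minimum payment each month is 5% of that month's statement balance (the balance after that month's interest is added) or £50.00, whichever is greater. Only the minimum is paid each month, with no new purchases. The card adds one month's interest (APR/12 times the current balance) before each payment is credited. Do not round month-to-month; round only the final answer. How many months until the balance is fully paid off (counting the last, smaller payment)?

75 months

Monthly rate r = 14.1%/12 = 1.175% = 0.01175.
While 5% of the post-interest balance exceeds £50.00, each month B ← (B·(1+r))·(1 − 0.05), i.e. B shrinks by the factor (1+r)·0.95 = 0.96116.
This holds for months 1–53. Entering month 54 the balance is £963.70; 5% of the post-interest balance is now below £50.00, so the flat £50.00 minimum applies from here.
From month 54 a fixed £50.00 at rate r clears £963.70 in 22 more payments. Total: 53 + 22 = 75 months.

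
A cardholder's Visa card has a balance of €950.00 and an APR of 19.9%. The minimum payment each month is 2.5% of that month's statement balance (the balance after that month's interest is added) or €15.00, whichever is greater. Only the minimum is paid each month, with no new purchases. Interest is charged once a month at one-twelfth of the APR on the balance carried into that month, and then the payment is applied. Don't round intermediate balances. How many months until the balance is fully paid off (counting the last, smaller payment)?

Monthly rate r = 19.9%/12 = 1.65833% = 0.0165833.
While 2.5% of the post-interest balance exceeds €15.00, each month B ← (B·(1+r))·(1 − 0.025), i.e. B shrinks by the factor (1+r)·0.975 = 0.99117.
This holds for months 1–54. Entering month 55 the balance is €588.43; 2.5% of the post-interest balance is now below €15.00, so the flat €15.00 minimum applies from here.
From month 55 a fixed €15.00 at rate r clears €588.43 in 64 more payments. Total: 54 + 64 = 118 months.

118 months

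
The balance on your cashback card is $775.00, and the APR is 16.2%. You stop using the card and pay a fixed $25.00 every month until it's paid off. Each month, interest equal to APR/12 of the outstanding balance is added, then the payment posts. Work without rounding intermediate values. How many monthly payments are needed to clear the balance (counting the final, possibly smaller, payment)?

Monthly rate r = 16.2%/12 = 1.35% = 0.0135.
Recurrence: B ← B·(1+r) − $25.00.
Month 1: interest $10.46; balance after payment $760.46.
Month 2: interest $10.27; balance after payment $745.73.
Closed form: n = −ln(1 − rB₀/P)/ln(1+r) = −ln(0.5815)/ln(1.0135) ≈ 40.429, so the balance reaches zero during payment 41.

41 payments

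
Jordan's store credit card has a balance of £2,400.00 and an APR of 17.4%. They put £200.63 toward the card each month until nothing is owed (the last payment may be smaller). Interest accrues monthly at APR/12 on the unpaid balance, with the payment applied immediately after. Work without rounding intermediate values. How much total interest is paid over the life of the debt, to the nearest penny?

£255.18

Monthly rate r = 17.4%/12 = 1.45% = 0.0145.
Payoff takes n = ⌈−ln(1 − rB₀/P)/ln(1+r)⌉ = ⌈13.233⌉ = 14 payments; the last is £46.99.
Total paid = 13·£200.63 + £46.99 = £2,655.18.
Total interest = total paid − principal = £2,655.18 − £2,400.00 = £255.18.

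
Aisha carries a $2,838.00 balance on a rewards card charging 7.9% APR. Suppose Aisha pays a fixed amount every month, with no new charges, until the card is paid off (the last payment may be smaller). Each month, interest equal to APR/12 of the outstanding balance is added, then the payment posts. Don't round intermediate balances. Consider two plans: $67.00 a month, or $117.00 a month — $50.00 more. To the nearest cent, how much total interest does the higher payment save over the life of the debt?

$235.80

Monthly rate r = 7.9%/12 = 0.658333% = 0.00658333.
At $67.00/mo: n = ⌈−ln(1 − rB₀/P)/ln(1+r)⌉ = 50 payments (last $55.10); total interest = total paid − $2,838.00 = $500.10.
At $117.00/mo: 27 payments (last $60.30); total interest $264.30.
Interest saved = $500.10 − $264.30 = $235.80.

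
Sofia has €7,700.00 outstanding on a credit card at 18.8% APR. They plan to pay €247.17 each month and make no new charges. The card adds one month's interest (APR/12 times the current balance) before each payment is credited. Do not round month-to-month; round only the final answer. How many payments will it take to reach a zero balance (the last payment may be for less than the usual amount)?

44 months

Monthly rate r = 18.8%/12 = 1.56667% = 0.0156667.
Recurrence: B ← B·(1+r) − €247.17.
Month 1: interest €120.63; balance after payment €7,573.46.
Month 2: interest €118.65; balance after payment €7,444.94.
Closed form: n = −ln(1 − rB₀/P)/ln(1+r) = −ln(0.51194)/ln(1.01567) ≈ 43.071, so the balance reaches zero during payment 44.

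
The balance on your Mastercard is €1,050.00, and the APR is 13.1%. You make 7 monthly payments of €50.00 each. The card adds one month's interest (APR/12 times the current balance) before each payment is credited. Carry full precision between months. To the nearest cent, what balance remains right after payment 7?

Monthly rate r = 13.1%/12 = 1.09167% = 0.0109167.
Each month: B ← B·(1+r) − €50.00.
Month 1: interest €11.46; balance after payment €1,011.46.
Month 2: interest €11.04; balance after payment €972.50.
Month 3: interest €10.62; balance after payment €933.12.
Month 4: interest €10.19; balance after payment €893.31.
Month 5: interest €9.75; balance after payment €853.06.
Month 6: interest €9.31; balance after payment €812.37.
Month 7: interest €8.87; balance after payment €771.24.

€771.24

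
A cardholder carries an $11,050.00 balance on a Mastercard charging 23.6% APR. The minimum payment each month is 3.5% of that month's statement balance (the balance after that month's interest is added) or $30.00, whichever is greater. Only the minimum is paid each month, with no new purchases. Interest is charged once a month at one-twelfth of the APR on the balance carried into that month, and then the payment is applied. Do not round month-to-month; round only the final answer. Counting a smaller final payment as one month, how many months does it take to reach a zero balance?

201 months

Monthly rate r = 23.6%/12 = 1.96667% = 0.0196667.
While 3.5% of the post-interest balance exceeds $30.00, each month B ← (B·(1+r))·(1 − 0.035), i.e. B shrinks by the factor (1+r)·0.965 = 0.98398.
This holds for months 1–160. Entering month 161 the balance is $833.77; 3.5% of the post-interest balance is now below $30.00, so the flat $30.00 minimum applies from here.
From month 161 a fixed $30.00 at rate r clears $833.77 in 41 more payments. Total: 160 + 41 = 201 months.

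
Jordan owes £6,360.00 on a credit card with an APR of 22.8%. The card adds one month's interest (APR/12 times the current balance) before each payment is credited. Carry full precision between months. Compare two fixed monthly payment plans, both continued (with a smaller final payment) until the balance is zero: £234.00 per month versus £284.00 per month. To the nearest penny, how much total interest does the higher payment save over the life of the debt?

Monthly rate r = 22.8%/12 = 1.9% = 0.019.
At £234.00/mo: n = ⌈−ln(1 − rB₀/P)/ln(1+r)⌉ = 39 payments (last £140.91); total interest = total paid − £6,360.00 = £2,672.91.
At £284.00/mo: 30 payments (last £127.59); total interest £2,003.59.
Interest saved = £2,672.91 − £2,003.59 = £669.32.

£669.32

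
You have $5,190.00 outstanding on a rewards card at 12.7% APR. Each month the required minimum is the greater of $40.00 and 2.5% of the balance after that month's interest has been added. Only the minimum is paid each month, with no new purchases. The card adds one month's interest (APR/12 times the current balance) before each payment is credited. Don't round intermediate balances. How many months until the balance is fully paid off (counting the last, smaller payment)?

132 months

Monthly rate r = 12.7%/12 = 1.05833% = 0.0105833.
While 2.5% of the post-interest balance exceeds $40.00, each month B ← (B·(1+r))·(1 − 0.025), i.e. B shrinks by the factor (1+r)·0.975 = 0.98532.
This holds for months 1–81. Entering month 82 the balance is $1,566.33; 2.5% of the post-interest balance is now below $40.00, so the flat $40.00 minimum applies from here.
From month 82 a fixed $40.00 at rate r clears $1,566.33 in 51 more payments. Total: 81 + 51 = 132 months.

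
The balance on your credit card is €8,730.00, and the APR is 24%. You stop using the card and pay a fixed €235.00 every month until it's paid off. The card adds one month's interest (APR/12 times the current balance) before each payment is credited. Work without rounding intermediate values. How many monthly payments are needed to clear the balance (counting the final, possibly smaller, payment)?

Monthly rate r = 24%/12 = 2% = 0.02.
Recurrence: B ← B·(1+r) − €235.00.
Month 1: interest €174.60; balance after payment €8,669.60.
Month 2: interest €173.39; balance after payment €8,607.99.
Closed form: n = −ln(1 − rB₀/P)/ln(1+r) = −ln(0.25702)/ln(1.02) ≈ 68.607, so the balance reaches zero during payment 69.

69 months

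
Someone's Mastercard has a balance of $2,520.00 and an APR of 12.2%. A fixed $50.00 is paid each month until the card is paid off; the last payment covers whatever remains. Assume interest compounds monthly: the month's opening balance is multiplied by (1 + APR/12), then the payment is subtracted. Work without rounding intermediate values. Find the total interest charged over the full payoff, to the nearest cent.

$1,030.35

Monthly rate r = 12.2%/12 = 1.01667% = 0.0101667.
Payoff takes n = ⌈−ln(1 − rB₀/P)/ln(1+r)⌉ = ⌈71.007⌉ = 72 payments; the last is $0.35.
Total paid = 71·$50.00 + $0.35 = $3,550.35.
Total interest = total paid − principal = $3,550.35 − $2,520.00 = $1,030.35.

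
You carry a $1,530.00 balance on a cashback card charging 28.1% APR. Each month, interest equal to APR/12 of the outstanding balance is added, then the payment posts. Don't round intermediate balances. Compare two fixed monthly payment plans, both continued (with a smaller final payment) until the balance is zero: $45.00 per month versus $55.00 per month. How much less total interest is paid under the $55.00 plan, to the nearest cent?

$587.86

Monthly rate r = 28.1%/12 = 2.34167% = 0.0234167.
At $45.00/mo: n = ⌈−ln(1 − rB₀/P)/ln(1+r)⌉ = 69 payments (last $32.14); total interest = total paid − $1,530.00 = $1,562.14.
At $55.00/mo: 46 payments (last $29.28); total interest $974.28.
Interest saved = $1,562.14 − $974.28 = $587.86.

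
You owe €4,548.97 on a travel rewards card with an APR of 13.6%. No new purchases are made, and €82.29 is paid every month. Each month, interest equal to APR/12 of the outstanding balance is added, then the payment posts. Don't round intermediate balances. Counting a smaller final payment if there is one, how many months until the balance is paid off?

88 payments

Monthly rate r = 13.6%/12 = 1.13333% = 0.0113333.
Recurrence: B ← B·(1+r) − €82.29.
Month 1: interest €51.55; balance after payment €4,518.23.
Month 2: interest €51.21; balance after payment €4,487.15.
Closed form: n = −ln(1 − rB₀/P)/ln(1+r) = −ln(0.3735)/ln(1.01133) ≈ 87.390, so the balance reaches zero during payment 88.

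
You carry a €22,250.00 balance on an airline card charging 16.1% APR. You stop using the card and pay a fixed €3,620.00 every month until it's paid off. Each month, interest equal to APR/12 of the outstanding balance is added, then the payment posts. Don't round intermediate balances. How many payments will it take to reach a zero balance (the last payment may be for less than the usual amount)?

7 payments

Monthly rate r = 16.1%/12 = 1.34167% = 0.0134167.
Recurrence: B ← B·(1+r) − €3,620.00.
Month 1: interest €298.52; balance after payment €18,928.52.
Month 2: interest €253.96; balance after payment €15,562.48.
Closed form: n = −ln(1 − rB₀/P)/ln(1+r) = −ln(0.91754)/ln(1.01342) ≈ 6.458, so the balance reaches zero during payment 7.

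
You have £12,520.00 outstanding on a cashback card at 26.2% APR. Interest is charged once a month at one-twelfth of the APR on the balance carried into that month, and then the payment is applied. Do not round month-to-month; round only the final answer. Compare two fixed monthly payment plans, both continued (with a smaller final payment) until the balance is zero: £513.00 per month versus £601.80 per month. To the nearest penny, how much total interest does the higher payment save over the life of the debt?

£1,205.92

Monthly rate r = 26.2%/12 = 2.18333% = 0.0218333.
At £513.00/mo: n = ⌈−ln(1 − rB₀/P)/ln(1+r)⌉ = 36 payments (last £123.72); total interest = total paid − £12,520.00 = £5,558.72.
At £601.80/mo: 29 payments (last £22.40); total interest £4,352.80.
Interest saved = £5,558.72 − £4,352.80 = £1,205.92.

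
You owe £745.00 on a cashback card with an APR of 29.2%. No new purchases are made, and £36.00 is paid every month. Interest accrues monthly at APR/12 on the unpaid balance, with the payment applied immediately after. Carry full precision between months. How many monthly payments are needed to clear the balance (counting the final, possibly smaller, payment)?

30 months

Monthly rate r = 29.2%/12 = 2.43333% = 0.0243333.
Recurrence: B ← B·(1+r) − £36.00.
Month 1: interest £18.13; balance after payment £727.13.
Month 2: interest £17.69; balance after payment £708.82.
Closed form: n = −ln(1 − rB₀/P)/ln(1+r) = −ln(0.49644)/ln(1.02433) ≈ 29.128, so the balance reaches zero during payment 30.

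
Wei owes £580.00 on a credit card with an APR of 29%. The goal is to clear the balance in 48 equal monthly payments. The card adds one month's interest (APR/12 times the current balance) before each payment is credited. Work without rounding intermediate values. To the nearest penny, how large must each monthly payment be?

£20.55

Monthly rate r = 29%/12 = 2.41667% = 0.0241667.
Level-payment amortization: P = B₀·r / (1 − (1+r)^(−n)) = 580.00·0.0241667 / (1 − 1.02417^(−48)).
Denominator 1 − (1+r)^(−48) = 0.682159356.
P = 14.0167 / 0.682159356 ≈ 20.55.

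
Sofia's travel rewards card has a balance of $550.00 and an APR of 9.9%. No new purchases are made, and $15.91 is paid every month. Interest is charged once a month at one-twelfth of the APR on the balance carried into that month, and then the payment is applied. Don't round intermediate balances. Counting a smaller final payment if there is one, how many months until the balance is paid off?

Monthly rate r = 9.9%/12 = 0.825% = 0.00825.
Recurrence: B ← B·(1+r) − $15.91.
Month 1: interest $4.54; balance after payment $538.63.
Month 2: interest $4.44; balance after payment $527.16.
Closed form: n = −ln(1 − rB₀/P)/ln(1+r) = −ln(0.7148)/ln(1.00825) ≈ 40.865, so the balance reaches zero during payment 41.

41 payments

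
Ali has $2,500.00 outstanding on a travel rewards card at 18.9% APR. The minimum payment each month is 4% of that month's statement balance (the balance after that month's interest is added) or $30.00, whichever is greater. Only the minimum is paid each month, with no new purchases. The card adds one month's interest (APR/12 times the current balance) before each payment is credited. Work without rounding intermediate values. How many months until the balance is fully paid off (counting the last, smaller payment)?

80 months

Monthly rate r = 18.9%/12 = 1.575% = 0.01575.
While 4% of the post-interest balance exceeds $30.00, each month B ← (B·(1+r))·(1 − 0.04), i.e. B shrinks by the factor (1+r)·0.96 = 0.97512.
This holds for months 1–49. Entering month 50 the balance is $727.42; 4% of the post-interest balance is now below $30.00, so the flat $30.00 minimum applies from here.
From month 50 a fixed $30.00 at rate r clears $727.42 in 31 more payments. Total: 49 + 31 = 80 months.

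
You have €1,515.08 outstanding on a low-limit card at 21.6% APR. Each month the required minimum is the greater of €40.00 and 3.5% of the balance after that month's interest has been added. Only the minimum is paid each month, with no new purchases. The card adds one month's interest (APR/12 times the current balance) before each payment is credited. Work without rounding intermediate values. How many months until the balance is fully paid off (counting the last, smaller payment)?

Monthly rate r = 21.6%/12 = 1.8% = 0.018.
While 3.5% of the post-interest balance exceeds €40.00, each month B ← (B·(1+r))·(1 − 0.035), i.e. B shrinks by the factor (1+r)·0.965 = 0.98237.
This holds for months 1–17. Entering month 18 the balance is €1,119.73; 3.5% of the post-interest balance is now below €40.00, so the flat €40.00 minimum applies from here.
From month 18 a fixed €40.00 at rate r clears €1,119.73 in 40 more payments. Total: 17 + 40 = 57 months.

57 months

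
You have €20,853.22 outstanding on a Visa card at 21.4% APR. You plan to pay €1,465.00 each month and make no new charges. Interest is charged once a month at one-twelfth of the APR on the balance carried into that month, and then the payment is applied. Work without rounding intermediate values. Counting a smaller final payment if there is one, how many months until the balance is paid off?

17 months

Monthly rate r = 21.4%/12 = 1.78333% = 0.0178333.
Recurrence: B ← B·(1+r) − €1,465.00.
Month 1: interest €371.88; balance after payment €19,760.10.
Month 2: interest €352.39; balance after payment €18,647.49.
Closed form: n = −ln(1 − rB₀/P)/ln(1+r) = −ln(0.74616)/ln(1.01783) ≈ 16.566, so the balance reaches zero during payment 17.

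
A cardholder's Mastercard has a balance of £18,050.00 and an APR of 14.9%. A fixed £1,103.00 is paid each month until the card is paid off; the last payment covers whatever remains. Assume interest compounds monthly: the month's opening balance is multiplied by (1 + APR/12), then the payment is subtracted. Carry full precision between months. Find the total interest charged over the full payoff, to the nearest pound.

£2,254

Monthly rate r = 14.9%/12 = 1.24167% = 0.0124167.
Payoff takes n = ⌈−ln(1 − rB₀/P)/ln(1+r)⌉ = ⌈18.407⌉ = 19 payments; the last is £450.14.
Total paid = 18·£1,103.00 + £450.14 = £20,304.14.
Total interest = total paid − principal = £20,304.14 − £18,050.00 = £2,254.14.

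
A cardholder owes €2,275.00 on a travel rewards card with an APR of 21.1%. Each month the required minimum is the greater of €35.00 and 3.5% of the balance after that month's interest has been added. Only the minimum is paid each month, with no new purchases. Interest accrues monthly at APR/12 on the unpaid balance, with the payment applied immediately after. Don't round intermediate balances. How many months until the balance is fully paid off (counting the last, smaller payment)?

86 months

Monthly rate r = 21.1%/12 = 1.75833% = 0.0175833.
While 3.5% of the post-interest balance exceeds €35.00, each month B ← (B·(1+r))·(1 − 0.035), i.e. B shrinks by the factor (1+r)·0.965 = 0.98197.
This holds for months 1–47. Entering month 48 the balance is €967.28; 3.5% of the post-interest balance is now below €35.00, so the flat €35.00 minimum applies from here.
From month 48 a fixed €35.00 at rate r clears €967.28 in 39 more payments. Total: 47 + 39 = 86 months.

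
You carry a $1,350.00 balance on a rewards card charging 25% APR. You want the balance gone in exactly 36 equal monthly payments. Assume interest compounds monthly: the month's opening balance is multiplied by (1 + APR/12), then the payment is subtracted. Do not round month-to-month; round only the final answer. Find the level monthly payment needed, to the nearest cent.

Monthly rate r = 25%/12 = 2.08333% = 0.0208333.
Level-payment amortization: P = B₀·r / (1 − (1+r)^(−n)) = 1350.00·0.0208333 / (1 − 1.02083^(−36)).
Denominator 1 − (1+r)^(−36) = 0.523979491.
P = 28.125 / 0.523979491 ≈ 53.68.

$53.68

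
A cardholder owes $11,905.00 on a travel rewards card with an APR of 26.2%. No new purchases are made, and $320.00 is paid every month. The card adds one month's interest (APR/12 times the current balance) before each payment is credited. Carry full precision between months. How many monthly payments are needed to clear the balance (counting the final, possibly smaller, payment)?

Monthly rate r = 26.2%/12 = 2.18333% = 0.0218333.
Recurrence: B ← B·(1+r) − $320.00.
Month 1: interest $259.93; balance after payment $11,844.93.
Month 2: interest $258.61; balance after payment $11,783.54.
Closed form: n = −ln(1 − rB₀/P)/ln(1+r) = −ln(0.18773)/ln(1.02183) ≈ 77.447, so the balance reaches zero during payment 78.

78 payments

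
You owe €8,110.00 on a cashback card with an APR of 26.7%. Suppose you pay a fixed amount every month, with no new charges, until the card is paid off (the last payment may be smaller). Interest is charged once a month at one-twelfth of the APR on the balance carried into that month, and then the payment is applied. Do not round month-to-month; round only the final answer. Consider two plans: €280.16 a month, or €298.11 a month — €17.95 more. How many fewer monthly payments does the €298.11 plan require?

Monthly rate r = 26.7%/12 = 2.225% = 0.02225.
At €280.16/mo: n = ⌈−ln(1 − rB₀/P)/ln(1+r)⌉ = 47 payments (last €264.84); total interest = total paid − €8,110.00 = €5,042.20.
At €298.11/mo: 43 payments (last €73.58); total interest €4,484.20.
Payments saved = 47 − 43 = 4.

4 fewer payments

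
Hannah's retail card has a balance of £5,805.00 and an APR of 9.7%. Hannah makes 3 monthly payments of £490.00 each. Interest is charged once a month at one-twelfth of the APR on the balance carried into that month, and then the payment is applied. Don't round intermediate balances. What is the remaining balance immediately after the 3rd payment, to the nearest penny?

Monthly rate r = 9.7%/12 = 0.808333% = 0.00808333.
Each month: B ← B·(1+r) − £490.00.
Month 1: interest £46.92; balance after payment £5,361.92.
Month 2: interest £43.34; balance after payment £4,915.27.
Month 3: interest £39.73; balance after payment £4,465.00.

£4,465.00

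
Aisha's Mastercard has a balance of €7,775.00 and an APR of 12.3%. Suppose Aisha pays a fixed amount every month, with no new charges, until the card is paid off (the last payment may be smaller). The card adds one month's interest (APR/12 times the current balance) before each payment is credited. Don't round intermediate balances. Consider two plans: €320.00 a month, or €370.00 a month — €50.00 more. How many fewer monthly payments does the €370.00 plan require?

Monthly rate r = 12.3%/12 = 1.025% = 0.01025.
At €320.00/mo: n = ⌈−ln(1 − rB₀/P)/ln(1+r)⌉ = 29 payments (last €27.36); total interest = total paid − €7,775.00 = €1,212.36.
At €370.00/mo: 24 payments (last €291.18); total interest €1,026.18.
Payments saved = 29 − 24 = 5.

5 fewer payments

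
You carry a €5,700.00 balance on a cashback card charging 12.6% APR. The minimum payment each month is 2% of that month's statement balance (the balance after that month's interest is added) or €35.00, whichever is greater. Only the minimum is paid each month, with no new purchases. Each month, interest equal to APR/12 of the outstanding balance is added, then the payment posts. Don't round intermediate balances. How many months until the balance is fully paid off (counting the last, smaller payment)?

193 months

Monthly rate r = 12.6%/12 = 1.05% = 0.0105.
While 2% of the post-interest balance exceeds €35.00, each month B ← (B·(1+r))·(1 − 0.02), i.e. B shrinks by the factor (1+r)·0.98 = 0.99029.
This holds for months 1–123. Entering month 124 the balance is €1,716.52; 2% of the post-interest balance is now below €35.00, so the flat €35.00 minimum applies from here.
From month 124 a fixed €35.00 at rate r clears €1,716.52 in 70 more payments. Total: 123 + 70 = 193 months.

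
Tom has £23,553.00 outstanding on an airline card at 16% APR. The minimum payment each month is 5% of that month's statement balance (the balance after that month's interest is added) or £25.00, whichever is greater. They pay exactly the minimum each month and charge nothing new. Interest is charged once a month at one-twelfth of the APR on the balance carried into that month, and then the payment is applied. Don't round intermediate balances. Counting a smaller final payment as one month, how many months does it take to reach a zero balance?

125 months

Monthly rate r = 16%/12 = 1.33333% = 0.0133333.
While 5% of the post-interest balance exceeds £25.00, each month B ← (B·(1+r))·(1 − 0.05), i.e. B shrinks by the factor (1+r)·0.95 = 0.96267.
This holds for months 1–102. Entering month 103 the balance is £485.95; 5% of the post-interest balance is now below £25.00, so the flat £25.00 minimum applies from here.
From month 103 a fixed £25.00 at rate r clears £485.95 in 23 more payments. Total: 102 + 23 = 125 months.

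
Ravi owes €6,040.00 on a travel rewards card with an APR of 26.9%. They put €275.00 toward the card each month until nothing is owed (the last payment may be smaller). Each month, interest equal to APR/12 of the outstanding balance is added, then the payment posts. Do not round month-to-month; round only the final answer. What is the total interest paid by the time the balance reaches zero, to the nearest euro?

€2,371

Monthly rate r = 26.9%/12 = 2.24167% = 0.0224167.
Payoff takes n = ⌈−ln(1 − rB₀/P)/ln(1+r)⌉ = ⌈30.582⌉ = 31 payments; the last is €160.67.
Total paid = 30·€275.00 + €160.67 = €8,410.67.
Total interest = total paid − principal = €8,410.67 − €6,040.00 = €2,370.67.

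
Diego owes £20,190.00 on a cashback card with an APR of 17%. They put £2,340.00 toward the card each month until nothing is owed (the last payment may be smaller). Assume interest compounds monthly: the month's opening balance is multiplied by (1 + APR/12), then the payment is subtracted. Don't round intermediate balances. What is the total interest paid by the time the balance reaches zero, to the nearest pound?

£1,500

Monthly rate r = 17%/12 = 1.41667% = 0.0141667.
Payoff takes n = ⌈−ln(1 − rB₀/P)/ln(1+r)⌉ = ⌈9.268⌉ = 10 payments; the last is £630.13.
Total paid = 9·£2,340.00 + £630.13 = £21,690.13.
Total interest = total paid − principal = £21,690.13 − £20,190.00 = £1,500.13.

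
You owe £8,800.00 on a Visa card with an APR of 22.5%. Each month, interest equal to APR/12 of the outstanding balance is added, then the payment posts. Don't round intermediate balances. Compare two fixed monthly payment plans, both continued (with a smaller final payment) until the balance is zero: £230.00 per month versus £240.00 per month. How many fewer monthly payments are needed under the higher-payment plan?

6 fewer payments

Monthly rate r = 22.5%/12 = 1.875% = 0.01875.
At £230.00/mo: n = ⌈−ln(1 − rB₀/P)/ln(1+r)⌉ = 69 payments (last £6.22); total interest = total paid − £8,800.00 = £6,846.22.
At £240.00/mo: 63 payments (last £148.00); total interest £6,228.00.
Payments saved = 69 − 63 = 6.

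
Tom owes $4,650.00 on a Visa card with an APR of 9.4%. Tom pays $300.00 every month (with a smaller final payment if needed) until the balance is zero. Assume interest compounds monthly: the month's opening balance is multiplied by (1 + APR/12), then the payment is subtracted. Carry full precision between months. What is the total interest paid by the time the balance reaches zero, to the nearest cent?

Monthly rate r = 9.4%/12 = 0.783333% = 0.00783333.
Payoff takes n = ⌈−ln(1 − rB₀/P)/ln(1+r)⌉ = ⌈16.589⌉ = 17 payments; the last is $177.12.
Total paid = 16·$300.00 + $177.12 = $4,977.12.
Total interest = total paid − principal = $4,977.12 − $4,650.00 = $327.12.

$327.12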